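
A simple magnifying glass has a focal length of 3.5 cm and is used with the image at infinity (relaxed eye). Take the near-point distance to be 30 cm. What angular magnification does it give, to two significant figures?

M = D/f = 30/3.5 = 8.571.

8.6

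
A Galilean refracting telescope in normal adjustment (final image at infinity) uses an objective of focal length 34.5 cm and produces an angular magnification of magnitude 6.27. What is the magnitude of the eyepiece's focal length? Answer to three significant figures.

5.50 cm

|M| = f_obj/|f_eye|, so |f_eye| = f_obj/|M| = 34.5/6.27 = 5.502 cm.
(The eyepiece is diverging, so its signed focal length is -5.502 cm.)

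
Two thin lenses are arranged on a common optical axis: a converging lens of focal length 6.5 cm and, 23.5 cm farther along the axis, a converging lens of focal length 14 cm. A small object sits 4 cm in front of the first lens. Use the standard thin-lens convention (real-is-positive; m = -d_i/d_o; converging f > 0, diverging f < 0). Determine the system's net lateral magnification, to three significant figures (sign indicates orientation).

-1.83

Lens 1: 1/d_i1 = 1/f_1 - 1/d_o1 = 1/6.5 - 1/4 = -0.09615 cm^-1, so d_i1 = -10.400 cm.
m_1 = -(-10.400)/4 = 2.6000.
The intermediate image is virtual, 10.400 cm to the left of lens 1, so d_o2 = L - d_i1 = 23.5 - (-10.400) = 33.900 cm.
Lens 2: 1/d_i2 = 1/f_2 - 1/d_o2 = 1/14 - 1/(33.900) = 0.04193 cm^-1, so d_i2 = 23.849 cm.
m_2 = -(23.849)/(33.900) = -0.7035.
The system's lateral magnification is m_1 m_2 = (2.6000)(-0.7035) = -1.8291.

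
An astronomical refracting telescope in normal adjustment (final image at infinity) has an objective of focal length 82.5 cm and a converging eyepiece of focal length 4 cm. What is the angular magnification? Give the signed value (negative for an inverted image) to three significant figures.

M = -f_obj/f_eye = -82.5/(4) = -20.625.

-20.6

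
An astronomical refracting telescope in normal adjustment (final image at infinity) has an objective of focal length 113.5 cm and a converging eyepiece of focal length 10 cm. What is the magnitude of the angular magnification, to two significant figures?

11

|M| = f_obj/|f_eye| = 113.5/10 = 11.350.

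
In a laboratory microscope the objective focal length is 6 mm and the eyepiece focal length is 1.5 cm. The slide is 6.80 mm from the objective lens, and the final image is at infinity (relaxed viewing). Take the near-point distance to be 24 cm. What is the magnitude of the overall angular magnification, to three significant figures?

Convert to cm: f_obj = 6 mm = 0.6 cm; d_o = 6.80 mm = 0.68 cm.
Objective: 1/d_i = 1/f_obj - 1/d_o = 1/0.6 - 1/0.68 = 0.19608 cm^-1, so d_i = 5.100 cm.
m_obj = -d_i/d_o = -5.100/0.68 = -7.500.
Eyepiece angular magnification (image at infinity): M_eye = D/f_e = 24/1.5 = 16.000.
Overall M = m_obj x M_eye = (-7.500)(16.000) = -120.00.
|M| = 120.00.

120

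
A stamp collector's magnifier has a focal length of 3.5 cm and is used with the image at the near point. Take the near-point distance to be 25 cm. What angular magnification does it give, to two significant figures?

M = 1 + D/f = 1 + 25/3.5 = 8.143.

8.1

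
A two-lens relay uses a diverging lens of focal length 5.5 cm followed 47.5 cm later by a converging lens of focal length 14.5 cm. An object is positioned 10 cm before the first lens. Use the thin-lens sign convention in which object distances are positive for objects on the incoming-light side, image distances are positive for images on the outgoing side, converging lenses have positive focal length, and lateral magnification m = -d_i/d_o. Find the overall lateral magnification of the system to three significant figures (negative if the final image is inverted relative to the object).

Applying the thin-lens equation to the first lens, 1/(-5.5) = 1/10 + 1/d_i1, which gives d_i1 = -3.548 cm.
Its lateral magnification is m_1 = -d_i1/d_o1 = -(-3.548)/10 = 0.3548.
The intermediate image is virtual, 3.548 cm to the left of lens 1, so d_o2 = L - d_i1 = 47.5 - (-3.548) = 51.048 cm.
Applying the thin-lens equation again with f_2 = 14.5 cm and d_o2 = 51.048 cm gives d_i2 = 20.253 cm.
m_2 = -(20.253)/(51.048) = -0.3967.
The system's lateral magnification is m_1 m_2 = (0.3548)(-0.3967) = -0.1408.

-0.141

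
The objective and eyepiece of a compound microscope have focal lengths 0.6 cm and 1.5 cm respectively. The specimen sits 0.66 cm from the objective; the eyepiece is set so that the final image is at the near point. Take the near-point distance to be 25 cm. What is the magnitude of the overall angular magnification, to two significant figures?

Objective: 1/d_i = 1/f_obj - 1/d_o = 1/0.6 - 1/0.66 = 0.15152 cm^-1, so d_i = 6.600 cm.
m_obj = -d_i/d_o = -6.600/0.66 = -10.000.
Eyepiece angular magnification (image at near point): M_eye = 1 + D/f_e = 1 + 25/1.5 = 17.667.
Overall M = m_obj x M_eye = (-10.000)(17.667) = -176.67.
|M| = 176.67.

180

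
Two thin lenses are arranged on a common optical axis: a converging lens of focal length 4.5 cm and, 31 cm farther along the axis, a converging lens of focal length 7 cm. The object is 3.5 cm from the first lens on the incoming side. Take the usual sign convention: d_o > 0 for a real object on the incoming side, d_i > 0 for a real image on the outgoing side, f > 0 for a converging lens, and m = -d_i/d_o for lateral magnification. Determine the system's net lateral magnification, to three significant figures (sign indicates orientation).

Lens 1: 1/d_i1 = 1/f_1 - 1/d_o1 = 1/4.5 - 1/3.5 = -0.06349 cm^-1, so d_i1 = -15.750 cm.
m_1 = -(-15.750)/3.5 = 4.5000.
The intermediate image is virtual, 15.750 cm to the left of lens 1, so d_o2 = L - d_i1 = 31 - (-15.750) = 46.750 cm.
Lens 2: 1/d_i2 = 1/f_2 - 1/d_o2 = 1/7 - 1/(46.750) = 0.12147 cm^-1, so d_i2 = 8.233 cm.
m_2 = -(8.233)/(46.750) = -0.1761.
Total m = m_1 x m_2 = (4.5000)(-0.1761) = -0.7925.

-0.792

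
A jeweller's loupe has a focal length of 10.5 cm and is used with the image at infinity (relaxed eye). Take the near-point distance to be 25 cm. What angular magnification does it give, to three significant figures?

M = D/f = 25/10.5 = 2.381.

2.38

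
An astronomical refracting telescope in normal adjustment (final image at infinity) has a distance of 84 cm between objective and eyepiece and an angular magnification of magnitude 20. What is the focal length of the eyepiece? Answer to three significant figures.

In normal adjustment the tube length equals f_obj + f_eye and |M| = f_obj/f_eye.
So f_obj = 20 f_eye and 20 f_eye + f_eye = 84 cm, giving f_eye = 84/21 = 4.000 cm and f_obj = 80.000 cm.

4.00 cm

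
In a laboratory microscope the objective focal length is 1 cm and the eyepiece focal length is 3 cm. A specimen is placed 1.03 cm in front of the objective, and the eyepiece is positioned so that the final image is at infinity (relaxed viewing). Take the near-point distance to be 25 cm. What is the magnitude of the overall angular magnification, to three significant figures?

278

Objective: 1/d_i = 1/f_obj - 1/d_o = 1/1 - 1/1.03 = 0.02913 cm^-1, so d_i = 34.333 cm.
m_obj = -d_i/d_o = -34.333/1.03 = -33.333.
Eyepiece angular magnification (image at infinity): M_eye = D/f_e = 25/3 = 8.333.
Overall M = m_obj x M_eye = (-33.333)(8.333) = -277.78.
|M| = 277.78.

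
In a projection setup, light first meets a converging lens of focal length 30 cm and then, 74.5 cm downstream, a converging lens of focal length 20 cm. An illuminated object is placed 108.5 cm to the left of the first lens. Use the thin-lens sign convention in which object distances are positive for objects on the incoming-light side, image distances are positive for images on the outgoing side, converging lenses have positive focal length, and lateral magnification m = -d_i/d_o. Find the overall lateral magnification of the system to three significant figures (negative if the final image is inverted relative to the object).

Applying the thin-lens equation to the first lens, 1/30 = 1/108.5 + 1/d_i1, which gives d_i1 = 41.465 cm.
Its lateral magnification is m_1 = -d_i1/d_o1 = -(41.465)/108.5 = -0.3822.
The intermediate image is 41.465 cm to the right of lens 1, so d_o2 = L - d_i1 = 74.5 - 41.465 = 33.035 cm.
Applying the thin-lens equation again with f_2 = 20 cm and d_o2 = 33.035 cm gives d_i2 = 50.687 cm.
m_2 = -(50.687)/(33.035) = -1.5343.
The system's lateral magnification is m_1 m_2 = (-0.3822)(-1.5343) = 0.5864.

0.586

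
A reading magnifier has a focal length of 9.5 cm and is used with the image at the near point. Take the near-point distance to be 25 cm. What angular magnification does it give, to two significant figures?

3.6

M = 1 + D/f = 1 + 25/9.5 = 3.632.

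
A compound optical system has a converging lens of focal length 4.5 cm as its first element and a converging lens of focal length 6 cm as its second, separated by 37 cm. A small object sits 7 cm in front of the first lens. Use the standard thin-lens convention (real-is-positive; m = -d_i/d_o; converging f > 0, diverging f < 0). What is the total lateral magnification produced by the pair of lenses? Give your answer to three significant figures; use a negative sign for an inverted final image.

0.587

First lens: d_i1 = 1/(1/4.5 - 1/7) = 12.600 cm.
m_1 = -(12.600)/7 = -1.8000.
That image sits 24.400 cm in front of the second lens, so d_o2 = 24.400 cm.
Second lens: d_i2 = 1/(1/6 - 1/(24.400)) = 7.957 cm.
m_2 = -(7.957)/(24.400) = -0.3261.
Total m = m_1 x m_2 = (-1.8000)(-0.3261) = 0.5870.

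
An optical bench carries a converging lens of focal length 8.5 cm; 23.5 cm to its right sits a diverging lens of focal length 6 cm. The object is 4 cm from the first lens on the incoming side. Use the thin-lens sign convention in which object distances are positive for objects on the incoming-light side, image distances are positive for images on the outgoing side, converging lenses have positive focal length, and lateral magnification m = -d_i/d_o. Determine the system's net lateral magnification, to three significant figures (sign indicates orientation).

First lens: d_i1 = 1/(1/8.5 - 1/4) = -7.556 cm.
m_1 = -(-7.556)/4 = 1.8889.
With d_i1 < 0 the first image is virtual and lies on the object side; the object distance for lens 2 is d_o2 = 23.5 - (-7.556) = 31.056 cm.
Second lens: d_i2 = 1/(1/(-6) - 1/(31.056)) = -5.028 cm.
m_2 = -(-5.028)/(31.056) = 0.1619.
Total m = m_1 x m_2 = (1.8889)(0.1619) = 0.3058.

0.306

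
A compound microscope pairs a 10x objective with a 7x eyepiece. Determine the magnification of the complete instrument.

The overall magnification of a compound microscope is the product of the objective and eyepiece magnifications:
M = M_obj x M_eye = 10 x 7 = 70.

70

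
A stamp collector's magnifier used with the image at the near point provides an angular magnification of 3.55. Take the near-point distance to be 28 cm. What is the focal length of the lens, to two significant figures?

11 cm

For the image at the near point, M = 1 + D/f.
f = D/(M - 1) = 28/(3.55 - 1) = 10.980 cm.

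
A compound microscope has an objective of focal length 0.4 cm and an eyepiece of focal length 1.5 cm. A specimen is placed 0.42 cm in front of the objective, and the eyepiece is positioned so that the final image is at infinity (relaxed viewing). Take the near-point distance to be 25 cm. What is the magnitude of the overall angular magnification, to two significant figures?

Objective: 1/d_i = 1/f_obj - 1/d_o = 1/0.4 - 1/0.42 = 0.11905 cm^-1, so d_i = 8.400 cm.
m_obj = -d_i/d_o = -8.400/0.42 = -20.000.
Eyepiece angular magnification (image at infinity): M_eye = D/f_e = 25/1.5 = 16.667.
Overall M = m_obj x M_eye = (-20.000)(16.667) = -333.33.
|M| = 333.33.

330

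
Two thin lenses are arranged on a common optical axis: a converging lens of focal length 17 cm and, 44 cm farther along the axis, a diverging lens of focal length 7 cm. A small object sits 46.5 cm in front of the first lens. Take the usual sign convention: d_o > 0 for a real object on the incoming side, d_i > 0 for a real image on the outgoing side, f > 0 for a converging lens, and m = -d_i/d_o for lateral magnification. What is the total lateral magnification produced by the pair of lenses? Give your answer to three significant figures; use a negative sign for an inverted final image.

-0.167

Lens 1: 1/d_i1 = 1/f_1 - 1/d_o1 = 1/17 - 1/46.5 = 0.03732 cm^-1, so d_i1 = 26.797 cm.
m_1 = -(26.797)/46.5 = -0.5763.
That image sits 17.203 cm in front of the second lens, so d_o2 = 17.203 cm.
Lens 2: 1/d_i2 = 1/f_2 - 1/d_o2 = 1/(-7) - 1/(17.203) = -0.20099 cm^-1, so d_i2 = -4.975 cm.
m_2 = -(-4.975)/(17.203) = 0.2892.
The system's lateral magnification is m_1 m_2 = (-0.5763)(0.2892) = -0.1667.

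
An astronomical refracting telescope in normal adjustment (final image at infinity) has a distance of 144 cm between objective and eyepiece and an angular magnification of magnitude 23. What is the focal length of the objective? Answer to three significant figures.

In normal adjustment the tube length equals f_obj + f_eye and |M| = f_obj/f_eye.
So f_obj = 23 f_eye and 23 f_eye + f_eye = 144 cm, giving f_eye = 144/24 = 6.000 cm and f_obj = 138.000 cm.

138 cm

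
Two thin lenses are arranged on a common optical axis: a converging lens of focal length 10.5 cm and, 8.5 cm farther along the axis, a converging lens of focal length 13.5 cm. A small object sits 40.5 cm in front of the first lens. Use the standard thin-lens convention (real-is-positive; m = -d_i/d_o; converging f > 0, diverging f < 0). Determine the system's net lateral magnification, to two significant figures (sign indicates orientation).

First lens: d_i1 = 1/(1/10.5 - 1/40.5) = 14.175 cm.
m_1 = -(14.175)/40.5 = -0.3500.
This image would form 14.175 cm past lens 1, i.e. 5.675 cm beyond lens 2, so it is a virtual object for lens 2: d_o2 = 8.5 - 14.175 = -5.675 cm.
Second lens: d_i2 = 1/(1/13.5 - 1/(-5.675)) = 3.995 cm.
m_2 = -(3.995)/(-5.675) = 0.7040.
Overall magnification: m = m_1 m_2 = -0.2464.

-0.25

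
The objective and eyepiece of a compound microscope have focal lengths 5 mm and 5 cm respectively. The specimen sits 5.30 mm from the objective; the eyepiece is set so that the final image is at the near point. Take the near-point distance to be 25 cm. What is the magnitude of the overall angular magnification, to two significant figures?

Convert to cm: f_obj = 5 mm = 0.5 cm; d_o = 5.30 mm = 0.53 cm.
Objective: 1/d_i = 1/f_obj - 1/d_o = 1/0.5 - 1/0.53 = 0.11321 cm^-1, so d_i = 8.833 cm.
m_obj = -d_i/d_o = -8.833/0.53 = -16.667.
Eyepiece angular magnification (image at near point): M_eye = 1 + D/f_e = 1 + 25/5 = 6.000.
Overall M = m_obj x M_eye = (-16.667)(6.000) = -100.00.
|M| = 100.00.

100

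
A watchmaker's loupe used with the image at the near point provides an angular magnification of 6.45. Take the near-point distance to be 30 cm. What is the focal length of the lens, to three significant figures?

5.50 cm

For the image at the near point, M = 1 + D/f.
f = D/(M - 1) = 30/(6.45 - 1) = 5.505 cm.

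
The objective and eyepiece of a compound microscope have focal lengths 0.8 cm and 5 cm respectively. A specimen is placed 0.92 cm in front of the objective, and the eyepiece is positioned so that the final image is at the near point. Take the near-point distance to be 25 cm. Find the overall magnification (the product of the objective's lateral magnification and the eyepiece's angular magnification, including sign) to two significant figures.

-40

Objective: 1/d_i = 1/f_obj - 1/d_o = 1/0.8 - 1/0.92 = 0.16304 cm^-1, so d_i = 6.133 cm.
m_obj = -d_i/d_o = -6.133/0.92 = -6.667.
Eyepiece angular magnification (image at near point): M_eye = 1 + D/f_e = 1 + 25/5 = 6.000.
Overall M = m_obj x M_eye = (-6.667)(6.000) = -40.00.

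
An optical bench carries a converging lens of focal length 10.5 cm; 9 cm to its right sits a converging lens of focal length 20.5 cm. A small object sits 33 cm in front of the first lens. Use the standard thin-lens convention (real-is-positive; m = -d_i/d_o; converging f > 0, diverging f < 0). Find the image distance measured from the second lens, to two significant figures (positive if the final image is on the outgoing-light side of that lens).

4.9 cm

Lens 1: 1/d_i1 = 1/f_1 - 1/d_o1 = 1/10.5 - 1/33 = 0.06494 cm^-1, so d_i1 = 15.400 cm.
This image would form 15.400 cm past lens 1, i.e. 6.400 cm beyond lens 2, so it is a virtual object for lens 2: d_o2 = 9 - 15.400 = -6.400 cm.
Lens 2: 1/d_i2 = 1/f_2 - 1/d_o2 = 1/20.5 - 1/(-6.400) = 0.20503 cm^-1, so d_i2 = 4.877 cm.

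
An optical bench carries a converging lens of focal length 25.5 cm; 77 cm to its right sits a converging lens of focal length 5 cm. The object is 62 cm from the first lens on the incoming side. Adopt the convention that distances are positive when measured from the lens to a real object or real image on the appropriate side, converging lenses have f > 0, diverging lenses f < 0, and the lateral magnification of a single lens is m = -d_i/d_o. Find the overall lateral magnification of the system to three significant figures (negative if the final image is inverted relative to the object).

0.122

First lens: d_i1 = 1/(1/25.5 - 1/62) = 43.315 cm.
m_1 = -(43.315)/62 = -0.6986.
That image sits 33.685 cm in front of the second lens, so d_o2 = 33.685 cm.
Second lens: d_i2 = 1/(1/5 - 1/(33.685)) = 5.872 cm.
m_2 = -(5.872)/(33.685) = -0.1743.
The system's lateral magnification is m_1 m_2 = (-0.6986)(-0.1743) = 0.1218.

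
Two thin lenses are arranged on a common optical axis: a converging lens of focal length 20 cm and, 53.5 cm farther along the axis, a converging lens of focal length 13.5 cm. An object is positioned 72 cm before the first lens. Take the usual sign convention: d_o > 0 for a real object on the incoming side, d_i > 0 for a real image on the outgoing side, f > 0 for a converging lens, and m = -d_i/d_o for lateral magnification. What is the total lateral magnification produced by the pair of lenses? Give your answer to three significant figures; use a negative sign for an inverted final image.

0.422

Applying the thin-lens equation to the first lens, 1/20 = 1/72 + 1/d_i1, which gives d_i1 = 27.692 cm.
Its lateral magnification is m_1 = -d_i1/d_o1 = -(27.692)/72 = -0.3846.
That image sits 25.808 cm in front of the second lens, so d_o2 = 25.808 cm.
Applying the thin-lens equation again with f_2 = 13.5 cm and d_o2 = 25.808 cm gives d_i2 = 28.308 cm.
m_2 = -(28.308)/(25.808) = -1.0969.
The system's lateral magnification is m_1 m_2 = (-0.3846)(-1.0969) = 0.4219.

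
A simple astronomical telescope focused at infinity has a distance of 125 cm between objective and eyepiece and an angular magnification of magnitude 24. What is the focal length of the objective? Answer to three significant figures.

In normal adjustment the tube length equals f_obj + f_eye and |M| = f_obj/f_eye.
So f_obj = 24 f_eye and 24 f_eye + f_eye = 125 cm, giving f_eye = 125/25 = 5.000 cm and f_obj = 120.000 cm.

120 cm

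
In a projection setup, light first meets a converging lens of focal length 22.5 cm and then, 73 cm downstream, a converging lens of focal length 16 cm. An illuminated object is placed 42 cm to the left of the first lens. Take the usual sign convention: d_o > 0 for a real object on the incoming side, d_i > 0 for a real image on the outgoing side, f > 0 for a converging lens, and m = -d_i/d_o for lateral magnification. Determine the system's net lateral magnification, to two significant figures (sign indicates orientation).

First lens: d_i1 = 1/(1/22.5 - 1/42) = 48.462 cm.
m_1 = -(48.462)/42 = -1.1538.
Object distance for lens 2: d_o2 = 73 - 48.462 = 24.538 cm.
Second lens: d_i2 = 1/(1/16 - 1/(24.538)) = 45.982 cm.
m_2 = -(45.982)/(24.538) = -1.8739.
Total m = m_1 x m_2 = (-1.1538)(-1.8739) = 2.1622.

2.2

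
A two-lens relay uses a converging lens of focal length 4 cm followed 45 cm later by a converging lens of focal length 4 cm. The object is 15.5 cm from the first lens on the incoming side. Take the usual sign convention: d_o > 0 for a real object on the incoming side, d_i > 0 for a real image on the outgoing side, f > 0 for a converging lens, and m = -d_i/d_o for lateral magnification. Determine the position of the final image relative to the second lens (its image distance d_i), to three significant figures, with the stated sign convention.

4.45 cm

Applying the thin-lens equation to the first lens, 1/4 = 1/15.5 + 1/d_i1, which gives d_i1 = 5.391 cm.
The intermediate image is 5.391 cm to the right of lens 1, so d_o2 = L - d_i1 = 45 - 5.391 = 39.609 cm.
Applying the thin-lens equation again with f_2 = 4 cm and d_o2 = 39.609 cm gives d_i2 = 4.449 cm.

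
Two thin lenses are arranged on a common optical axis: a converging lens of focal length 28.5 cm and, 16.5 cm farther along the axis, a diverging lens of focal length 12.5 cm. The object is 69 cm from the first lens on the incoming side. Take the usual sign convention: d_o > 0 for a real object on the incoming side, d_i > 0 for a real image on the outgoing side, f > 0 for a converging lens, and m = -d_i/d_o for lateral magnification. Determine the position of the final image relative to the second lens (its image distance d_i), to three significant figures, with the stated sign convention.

-20.5 cm

Lens 1: 1/d_i1 = 1/f_1 - 1/d_o1 = 1/28.5 - 1/69 = 0.02059 cm^-1, so d_i1 = 48.556 cm.
Since 48.556 cm > 16.5 cm, the first image lies past the second lens and serves as a virtual object: d_o2 = L - d_i1 = -32.056 cm.
Lens 2: 1/d_i2 = 1/f_2 - 1/d_o2 = 1/(-12.5) - 1/(-32.056) = -0.04880 cm^-1, so d_i2 = -20.490 cm.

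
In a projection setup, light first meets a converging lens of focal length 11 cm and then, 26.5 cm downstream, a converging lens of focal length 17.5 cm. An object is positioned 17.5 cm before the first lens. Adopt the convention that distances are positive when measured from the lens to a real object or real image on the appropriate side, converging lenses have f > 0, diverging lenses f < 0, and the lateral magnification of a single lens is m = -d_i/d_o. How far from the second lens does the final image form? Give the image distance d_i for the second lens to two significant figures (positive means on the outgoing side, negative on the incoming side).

Applying the thin-lens equation to the first lens, 1/11 = 1/17.5 + 1/d_i1, which gives d_i1 = 29.615 cm.
This image would form 29.615 cm past lens 1, i.e. 3.115 cm beyond lens 2, so it is a virtual object for lens 2: d_o2 = 26.5 - 29.615 = -3.115 cm.
Applying the thin-lens equation again with f_2 = 17.5 cm and d_o2 = -3.115 cm gives d_i2 = 2.645 cm.

2.6 cm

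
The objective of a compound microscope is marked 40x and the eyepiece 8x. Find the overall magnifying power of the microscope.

320

The overall magnification of a compound microscope is the product of the objective and eyepiece magnifications:
M = M_obj x M_eye = 40 x 8 = 320.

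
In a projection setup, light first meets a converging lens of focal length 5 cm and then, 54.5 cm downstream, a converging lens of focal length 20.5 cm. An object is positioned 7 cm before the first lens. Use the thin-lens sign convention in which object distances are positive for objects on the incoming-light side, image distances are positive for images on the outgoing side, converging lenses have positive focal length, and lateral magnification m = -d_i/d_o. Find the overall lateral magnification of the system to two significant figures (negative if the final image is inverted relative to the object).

Applying the thin-lens equation to the first lens, 1/5 = 1/7 + 1/d_i1, which gives d_i1 = 17.500 cm.
Its lateral magnification is m_1 = -d_i1/d_o1 = -(17.500)/7 = -2.5000.
The intermediate image is 17.500 cm to the right of lens 1, so d_o2 = L - d_i1 = 54.5 - 17.500 = 37.000 cm.
Applying the thin-lens equation again with f_2 = 20.5 cm and d_o2 = 37.000 cm gives d_i2 = 45.970 cm.
m_2 = -(45.970)/(37.000) = -1.2424.
Overall magnification: m = m_1 m_2 = 3.1061.

3.1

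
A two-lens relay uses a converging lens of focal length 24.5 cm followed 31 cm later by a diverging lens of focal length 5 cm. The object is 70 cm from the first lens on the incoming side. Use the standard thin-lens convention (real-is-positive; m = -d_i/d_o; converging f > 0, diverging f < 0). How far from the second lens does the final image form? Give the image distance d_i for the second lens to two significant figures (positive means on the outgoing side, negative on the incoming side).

-20 cm

Applying the thin-lens equation to the first lens, 1/24.5 = 1/70 + 1/d_i1, which gives d_i1 = 37.692 cm.
This image would form 37.692 cm past lens 1, i.e. 6.692 cm beyond lens 2, so it is a virtual object for lens 2: d_o2 = 31 - 37.692 = -6.692 cm.
Applying the thin-lens equation again with f_2 = -5 cm and d_o2 = -6.692 cm gives d_i2 = -19.773 cm.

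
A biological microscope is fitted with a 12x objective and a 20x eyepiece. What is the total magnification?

240

The overall magnification of a compound microscope is the product of the objective and eyepiece magnifications:
M = M_obj x M_eye = 12 x 20 = 240.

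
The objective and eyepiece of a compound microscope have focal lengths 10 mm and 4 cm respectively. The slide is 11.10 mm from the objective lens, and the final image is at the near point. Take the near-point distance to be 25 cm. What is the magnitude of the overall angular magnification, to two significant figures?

Convert to cm: f_obj = 10 mm = 1 cm; d_o = 11.10 mm = 1.11 cm.
Objective: 1/d_i = 1/f_obj - 1/d_o = 1/1 - 1/1.11 = 0.09910 cm^-1, so d_i = 10.091 cm.
m_obj = -d_i/d_o = -10.091/1.11 = -9.091.
Eyepiece angular magnification (image at near point): M_eye = 1 + D/f_e = 1 + 25/4 = 7.250.
Overall M = m_obj x M_eye = (-9.091)(7.250) = -65.91.
|M| = 65.91.

66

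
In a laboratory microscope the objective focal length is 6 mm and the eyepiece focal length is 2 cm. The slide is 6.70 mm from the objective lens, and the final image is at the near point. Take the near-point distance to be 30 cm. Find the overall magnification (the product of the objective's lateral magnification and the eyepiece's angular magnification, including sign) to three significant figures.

-137

Convert to cm: f_obj = 6 mm = 0.6 cm; d_o = 6.70 mm = 0.67 cm.
Objective: 1/d_i = 1/f_obj - 1/d_o = 1/0.6 - 1/0.67 = 0.17413 cm^-1, so d_i = 5.743 cm.
m_obj = -d_i/d_o = -5.743/0.67 = -8.571.
Eyepiece angular magnification (image at near point): M_eye = 1 + D/f_e = 1 + 30/2 = 16.000.
Overall M = m_obj x M_eye = (-8.571)(16.000) = -137.14.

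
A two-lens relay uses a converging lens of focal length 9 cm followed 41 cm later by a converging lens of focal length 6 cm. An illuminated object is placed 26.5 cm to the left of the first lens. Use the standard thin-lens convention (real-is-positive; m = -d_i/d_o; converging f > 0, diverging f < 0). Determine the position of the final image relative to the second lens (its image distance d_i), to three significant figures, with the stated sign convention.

Lens 1: 1/d_i1 = 1/f_1 - 1/d_o1 = 1/9 - 1/26.5 = 0.07338 cm^-1, so d_i1 = 13.629 cm.
The intermediate image is 13.629 cm to the right of lens 1, so d_o2 = L - d_i1 = 41 - 13.629 = 27.371 cm.
Lens 2: 1/d_i2 = 1/f_2 - 1/d_o2 = 1/6 - 1/(27.371) = 0.13013 cm^-1, so d_i2 = 7.684 cm.

7.68 cm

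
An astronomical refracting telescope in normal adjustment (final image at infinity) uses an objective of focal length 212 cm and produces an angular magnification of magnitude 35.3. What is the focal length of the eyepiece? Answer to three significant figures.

|M| = f_obj/f_eye, so f_eye = f_obj/|M| = 212/35.3 = 6.006 cm.

6.01 cm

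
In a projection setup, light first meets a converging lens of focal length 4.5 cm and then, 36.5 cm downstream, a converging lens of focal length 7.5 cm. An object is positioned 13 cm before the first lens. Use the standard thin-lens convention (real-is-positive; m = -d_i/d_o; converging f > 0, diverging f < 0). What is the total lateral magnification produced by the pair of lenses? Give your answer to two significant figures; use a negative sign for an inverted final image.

Applying the thin-lens equation to the first lens, 1/4.5 = 1/13 + 1/d_i1, which gives d_i1 = 6.882 cm.
Its lateral magnification is m_1 = -d_i1/d_o1 = -(6.882)/13 = -0.5294.
That image sits 29.618 cm in front of the second lens, so d_o2 = 29.618 cm.
Applying the thin-lens equation again with f_2 = 7.5 cm and d_o2 = 29.618 cm gives d_i2 = 10.043 cm.
m_2 = -(10.043)/(29.618) = -0.3391.
Overall magnification: m = m_1 m_2 = 0.1795.

0.18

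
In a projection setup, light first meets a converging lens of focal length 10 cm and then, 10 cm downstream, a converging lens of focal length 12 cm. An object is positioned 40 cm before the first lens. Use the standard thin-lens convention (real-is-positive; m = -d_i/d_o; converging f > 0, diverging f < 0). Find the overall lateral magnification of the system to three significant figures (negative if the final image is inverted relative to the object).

-0.261

First lens: d_i1 = 1/(1/10 - 1/40) = 13.333 cm.
m_1 = -(13.333)/40 = -0.3333.
Since 13.333 cm > 10 cm, the first image lies past the second lens and serves as a virtual object: d_o2 = L - d_i1 = -3.333 cm.
Second lens: d_i2 = 1/(1/12 - 1/(-3.333)) = 2.609 cm.
m_2 = -(2.609)/(-3.333) = 0.7826.
Overall magnification: m = m_1 m_2 = -0.2609.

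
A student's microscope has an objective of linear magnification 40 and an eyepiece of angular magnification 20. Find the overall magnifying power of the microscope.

The overall magnification of a compound microscope is the product of the objective and eyepiece magnifications:
M = M_obj x M_eye = 40 x 20 = 800.

800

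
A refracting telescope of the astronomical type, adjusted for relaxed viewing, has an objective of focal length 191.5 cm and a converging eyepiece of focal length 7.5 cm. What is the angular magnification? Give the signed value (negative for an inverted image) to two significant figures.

M = -f_obj/f_eye = -191.5/(7.5) = -25.533.

-26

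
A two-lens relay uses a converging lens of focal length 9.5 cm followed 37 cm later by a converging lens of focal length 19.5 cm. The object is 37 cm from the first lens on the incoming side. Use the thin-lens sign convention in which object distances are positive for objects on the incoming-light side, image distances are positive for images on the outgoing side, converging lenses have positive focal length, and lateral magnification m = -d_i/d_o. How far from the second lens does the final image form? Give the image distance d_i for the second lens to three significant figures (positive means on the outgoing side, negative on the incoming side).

First lens: d_i1 = 1/(1/9.5 - 1/37) = 12.782 cm.
Object distance for lens 2: d_o2 = 37 - 12.782 = 24.218 cm.
Second lens: d_i2 = 1/(1/19.5 - 1/(24.218)) = 100.092 cm.

100 cm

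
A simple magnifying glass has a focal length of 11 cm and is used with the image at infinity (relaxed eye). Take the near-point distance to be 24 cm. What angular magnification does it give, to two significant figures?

2.2

M = D/f = 24/11 = 2.182.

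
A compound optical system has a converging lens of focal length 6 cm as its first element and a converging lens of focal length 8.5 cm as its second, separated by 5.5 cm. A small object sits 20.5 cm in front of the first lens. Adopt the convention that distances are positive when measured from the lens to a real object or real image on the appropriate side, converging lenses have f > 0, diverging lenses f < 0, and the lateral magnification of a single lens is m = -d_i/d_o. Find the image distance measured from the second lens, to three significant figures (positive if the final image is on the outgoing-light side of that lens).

2.21 cm

First lens: d_i1 = 1/(1/6 - 1/20.5) = 8.483 cm.
Since 8.483 cm > 5.5 cm, the first image lies past the second lens and serves as a virtual object: d_o2 = L - d_i1 = -2.983 cm.
Second lens: d_i2 = 1/(1/8.5 - 1/(-2.983)) = 2.208 cm.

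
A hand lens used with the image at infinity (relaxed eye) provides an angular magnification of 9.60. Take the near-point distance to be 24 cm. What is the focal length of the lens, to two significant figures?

For the image at infinity, M = D/f.
f = D/M = 24/9.6 = 2.500 cm.

2.5 cm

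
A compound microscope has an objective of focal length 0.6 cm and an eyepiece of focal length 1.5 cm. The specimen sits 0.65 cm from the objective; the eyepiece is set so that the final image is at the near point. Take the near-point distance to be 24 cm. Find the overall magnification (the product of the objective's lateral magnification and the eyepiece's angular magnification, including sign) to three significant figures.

Objective: 1/d_i = 1/f_obj - 1/d_o = 1/0.6 - 1/0.65 = 0.12821 cm^-1, so d_i = 7.800 cm.
m_obj = -d_i/d_o = -7.800/0.65 = -12.000.
Eyepiece angular magnification (image at near point): M_eye = 1 + D/f_e = 1 + 24/1.5 = 17.000.
Overall M = m_obj x M_eye = (-12.000)(17.000) = -204.00.

-204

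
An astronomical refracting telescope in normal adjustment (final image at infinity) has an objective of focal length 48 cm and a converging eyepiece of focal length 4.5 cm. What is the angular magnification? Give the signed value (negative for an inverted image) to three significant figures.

-10.7

M = -f_obj/f_eye = -48/(4.5) = -10.667.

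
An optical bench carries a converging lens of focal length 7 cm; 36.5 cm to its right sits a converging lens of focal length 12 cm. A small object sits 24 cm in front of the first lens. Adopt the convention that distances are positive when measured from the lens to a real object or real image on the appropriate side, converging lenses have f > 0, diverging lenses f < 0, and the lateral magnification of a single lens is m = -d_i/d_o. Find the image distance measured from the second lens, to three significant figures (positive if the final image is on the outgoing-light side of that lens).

Applying the thin-lens equation to the first lens, 1/7 = 1/24 + 1/d_i1, which gives d_i1 = 9.882 cm.
That image sits 26.618 cm in front of the second lens, so d_o2 = 26.618 cm.
Applying the thin-lens equation again with f_2 = 12 cm and d_o2 = 26.618 cm gives d_i2 = 21.851 cm.

21.9 cm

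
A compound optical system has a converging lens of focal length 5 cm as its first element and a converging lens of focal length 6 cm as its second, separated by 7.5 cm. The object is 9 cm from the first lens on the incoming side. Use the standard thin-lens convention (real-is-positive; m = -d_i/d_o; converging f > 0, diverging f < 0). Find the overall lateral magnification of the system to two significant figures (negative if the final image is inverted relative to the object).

Lens 1: 1/d_i1 = 1/f_1 - 1/d_o1 = 1/5 - 1/9 = 0.08889 cm^-1, so d_i1 = 11.250 cm.
m_1 = -(11.250)/9 = -1.2500.
This image would form 11.250 cm past lens 1, i.e. 3.750 cm beyond lens 2, so it is a virtual object for lens 2: d_o2 = 7.5 - 11.250 = -3.750 cm.
Lens 2: 1/d_i2 = 1/f_2 - 1/d_o2 = 1/6 - 1/(-3.750) = 0.43333 cm^-1, so d_i2 = 2.308 cm.
m_2 = -(2.308)/(-3.750) = 0.6154.
The system's lateral magnification is m_1 m_2 = (-1.2500)(0.6154) = -0.7692.

-0.77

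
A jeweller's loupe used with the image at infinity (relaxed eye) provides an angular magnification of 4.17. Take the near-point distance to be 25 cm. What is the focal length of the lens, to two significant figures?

For the image at infinity, M = D/f.
f = D/M = 25/4.17 = 5.995 cm.

6.0 cm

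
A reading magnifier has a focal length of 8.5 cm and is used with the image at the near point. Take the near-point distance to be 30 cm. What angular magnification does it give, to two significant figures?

4.5

M = 1 + D/f = 1 + 30/8.5 = 4.529.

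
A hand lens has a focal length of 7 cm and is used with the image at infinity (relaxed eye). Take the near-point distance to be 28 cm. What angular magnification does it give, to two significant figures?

M = D/f = 28/7 = 4.000.

4.0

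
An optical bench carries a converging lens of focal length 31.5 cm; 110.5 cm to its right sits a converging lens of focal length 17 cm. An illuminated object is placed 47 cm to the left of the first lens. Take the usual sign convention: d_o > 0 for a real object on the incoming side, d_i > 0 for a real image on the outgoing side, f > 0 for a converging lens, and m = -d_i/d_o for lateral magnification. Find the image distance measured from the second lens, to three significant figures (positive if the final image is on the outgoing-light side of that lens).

Lens 1: 1/d_i1 = 1/f_1 - 1/d_o1 = 1/31.5 - 1/47 = 0.01047 cm^-1, so d_i1 = 95.516 cm.
The intermediate image is 95.516 cm to the right of lens 1, so d_o2 = L - d_i1 = 110.5 - 95.516 = 14.984 cm.
Lens 2: 1/d_i2 = 1/f_2 - 1/d_o2 = 1/17 - 1/(14.984) = -0.00791 cm^-1, so d_i2 = -126.344 cm.

-126 cm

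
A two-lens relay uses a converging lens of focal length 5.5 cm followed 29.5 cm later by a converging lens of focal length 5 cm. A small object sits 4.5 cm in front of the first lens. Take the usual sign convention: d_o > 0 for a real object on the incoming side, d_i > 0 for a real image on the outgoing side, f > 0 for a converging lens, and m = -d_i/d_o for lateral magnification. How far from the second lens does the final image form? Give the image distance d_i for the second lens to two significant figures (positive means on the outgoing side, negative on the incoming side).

5.5 cm

First lens: d_i1 = 1/(1/5.5 - 1/4.5) = -24.750 cm.
With d_i1 < 0 the first image is virtual and lies on the object side; the object distance for lens 2 is d_o2 = 29.5 - (-24.750) = 54.250 cm.
Second lens: d_i2 = 1/(1/5 - 1/(54.250)) = 5.508 cm.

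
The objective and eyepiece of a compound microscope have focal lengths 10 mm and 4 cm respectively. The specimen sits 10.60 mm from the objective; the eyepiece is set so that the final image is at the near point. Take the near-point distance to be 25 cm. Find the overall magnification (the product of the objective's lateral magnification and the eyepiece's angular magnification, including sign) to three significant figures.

-121

Convert to cm: f_obj = 10 mm = 1 cm; d_o = 10.60 mm = 1.06 cm.
Objective: 1/d_i = 1/f_obj - 1/d_o = 1/1 - 1/1.06 = 0.05660 cm^-1, so d_i = 17.667 cm.
m_obj = -d_i/d_o = -17.667/1.06 = -16.667.
Eyepiece angular magnification (image at near point): M_eye = 1 + D/f_e = 1 + 25/4 = 7.250.
Overall M = m_obj x M_eye = (-16.667)(7.250) = -120.83.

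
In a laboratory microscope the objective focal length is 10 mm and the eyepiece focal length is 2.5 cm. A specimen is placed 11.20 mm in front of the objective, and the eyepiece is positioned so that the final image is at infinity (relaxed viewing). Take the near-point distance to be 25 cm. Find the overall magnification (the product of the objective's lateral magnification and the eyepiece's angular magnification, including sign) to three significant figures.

-83.3

Convert to cm: f_obj = 10 mm = 1 cm; d_o = 11.20 mm = 1.12 cm.
Objective: 1/d_i = 1/f_obj - 1/d_o = 1/1 - 1/1.12 = 0.10714 cm^-1, so d_i = 9.333 cm.
m_obj = -d_i/d_o = -9.333/1.12 = -8.333.
Eyepiece angular magnification (image at infinity): M_eye = D/f_e = 25/2.5 = 10.000.
Overall M = m_obj x M_eye = (-8.333)(10.000) = -83.33.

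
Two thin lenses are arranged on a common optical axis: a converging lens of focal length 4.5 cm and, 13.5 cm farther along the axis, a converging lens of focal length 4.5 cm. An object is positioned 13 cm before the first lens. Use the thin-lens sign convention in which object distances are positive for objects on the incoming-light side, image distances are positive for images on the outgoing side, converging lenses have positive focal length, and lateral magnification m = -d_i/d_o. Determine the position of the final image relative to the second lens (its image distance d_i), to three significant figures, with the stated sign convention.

Lens 1: 1/d_i1 = 1/f_1 - 1/d_o1 = 1/4.5 - 1/13 = 0.14530 cm^-1, so d_i1 = 6.882 cm.
The intermediate image is 6.882 cm to the right of lens 1, so d_o2 = L - d_i1 = 13.5 - 6.882 = 6.618 cm.
Lens 2: 1/d_i2 = 1/f_2 - 1/d_o2 = 1/4.5 - 1/(6.618) = 0.07111 cm^-1, so d_i2 = 14.063 cm.

14.1 cm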